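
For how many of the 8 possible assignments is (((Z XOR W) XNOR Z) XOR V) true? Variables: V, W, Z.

Satisfying assignments: (0,0,0), (0,0,1), (1,1,0), (1,1,1)
Count: 4 out of 8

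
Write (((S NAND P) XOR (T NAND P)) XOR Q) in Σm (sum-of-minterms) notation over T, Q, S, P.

Σm(3, 4, 5, 6, 9, 12, 14, 15) = (NOT T AND NOT Q AND S AND P) OR (NOT T AND Q AND NOT S AND NOT P) OR (NOT T AND Q AND NOT S AND P) OR (NOT T AND Q AND S AND NOT P) OR (T AND NOT Q AND NOT S AND P) OR (T AND Q AND NOT S AND NOT P) OR (T AND Q AND S AND NOT P) OR (T AND Q AND S AND P)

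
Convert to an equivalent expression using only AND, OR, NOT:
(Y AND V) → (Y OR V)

NOT (Y AND V) OR (Y OR V)
(Implication elimination: A → B = NOT A OR B)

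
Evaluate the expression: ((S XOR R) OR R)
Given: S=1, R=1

Substituting: ((1 XOR 1) OR 1)
= 1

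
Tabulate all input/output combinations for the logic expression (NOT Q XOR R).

R | Q | Output
--------------
0 | 0 | 1
0 | 1 | 0
1 | 0 | 0
1 | 1 | 1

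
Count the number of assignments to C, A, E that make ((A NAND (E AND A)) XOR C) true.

Satisfying assignments: (0,0,0), (0,0,1), (0,1,0), (1,1,1)
Count: 4 out of 8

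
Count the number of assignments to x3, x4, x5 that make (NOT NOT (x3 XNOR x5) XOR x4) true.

Satisfying assignments: (0,0,0), (0,1,1), (1,0,1), (1,1,0)
Count: 4 out of 8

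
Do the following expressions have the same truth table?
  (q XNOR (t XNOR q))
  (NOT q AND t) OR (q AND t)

Yes, they are equivalent — the two output columns agree on all 4 assignments:
q | t | Expression 1 | Expression 2
-----------------------------------
0 | 0 | 0 | 0
0 | 1 | 1 | 1
1 | 0 | 0 | 0
1 | 1 | 1 | 1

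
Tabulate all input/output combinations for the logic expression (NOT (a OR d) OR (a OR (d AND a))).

a | d | Output
--------------
0 | 0 | 1
0 | 1 | 0
1 | 0 | 1
1 | 1 | 1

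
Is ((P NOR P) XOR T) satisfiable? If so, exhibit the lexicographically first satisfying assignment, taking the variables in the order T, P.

T=0, P=0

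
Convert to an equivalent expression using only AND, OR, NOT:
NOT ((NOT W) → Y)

(NOT W) AND NOT Y
(Negated implication: NOT(A → B) = A AND NOT B)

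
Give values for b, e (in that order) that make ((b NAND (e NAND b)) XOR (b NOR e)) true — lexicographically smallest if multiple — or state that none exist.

b=0, e=1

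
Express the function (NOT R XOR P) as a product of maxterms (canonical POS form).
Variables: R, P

ΠM(1, 2) = (R OR NOT P) AND (NOT R OR P)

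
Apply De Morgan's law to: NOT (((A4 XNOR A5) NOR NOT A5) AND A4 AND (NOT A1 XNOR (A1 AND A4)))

NOT ((A4 XNOR A5) NOR NOT A5) OR NOT A4 OR NOT (NOT A1 XNOR (A1 AND A4))
De Morgan's: NOT(AND of terms) = OR of negations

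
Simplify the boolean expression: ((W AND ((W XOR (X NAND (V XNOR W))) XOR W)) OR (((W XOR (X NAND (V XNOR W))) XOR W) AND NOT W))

By distribution ((E AND v) OR (E AND NOT v) = E) then XOR self-cancellation ((E XOR v) XOR v = E):
= (X NAND (V XNOR W))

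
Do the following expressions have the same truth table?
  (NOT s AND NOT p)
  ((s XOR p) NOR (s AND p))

Yes, they are equivalent — the two output columns agree on all 4 assignments:
s | p | Expression 1 | Expression 2
-----------------------------------
0 | 0 | 1 | 1
0 | 1 | 0 | 0
1 | 0 | 0 | 0
1 | 1 | 0 | 0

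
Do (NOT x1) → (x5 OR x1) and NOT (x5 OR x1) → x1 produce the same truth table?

Yes, Contrapositive is always equivalent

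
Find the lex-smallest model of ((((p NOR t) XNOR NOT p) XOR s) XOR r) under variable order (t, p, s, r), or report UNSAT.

t=0, p=0, s=0, r=0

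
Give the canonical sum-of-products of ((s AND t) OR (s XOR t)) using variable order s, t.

Σm(1, 2, 3) = (NOT s AND t) OR (s AND NOT t) OR (s AND t)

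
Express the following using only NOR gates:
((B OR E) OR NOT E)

((((B NOR E) NOR (B NOR E)) NOR (E NOR E)) NOR (((B NOR E) NOR (B NOR E)) NOR (E NOR E)))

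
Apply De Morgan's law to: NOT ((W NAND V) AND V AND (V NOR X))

NOT (W NAND V) OR NOT V OR NOT (V NOR X)
De Morgan's: NOT(AND of terms) = OR of negations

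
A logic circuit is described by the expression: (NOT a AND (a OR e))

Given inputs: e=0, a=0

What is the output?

Substituting: (NOT 0 AND (0 OR 0))
= 0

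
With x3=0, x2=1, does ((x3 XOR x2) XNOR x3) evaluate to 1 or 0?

Substituting: ((0 XOR 1) XNOR 0)
= 0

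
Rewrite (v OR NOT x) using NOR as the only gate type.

((v NOR (x NOR x)) NOR (v NOR (x NOR x)))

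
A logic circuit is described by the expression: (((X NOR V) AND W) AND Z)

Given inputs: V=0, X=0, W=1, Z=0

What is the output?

Substituting: (((0 NOR 0) AND 1) AND 0)
= 0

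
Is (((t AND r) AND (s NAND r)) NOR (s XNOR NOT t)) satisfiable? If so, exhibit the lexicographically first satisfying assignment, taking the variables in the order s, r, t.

s=0, r=0, t=0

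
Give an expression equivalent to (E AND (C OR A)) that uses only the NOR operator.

((E NOR E) NOR (((C NOR A) NOR (C NOR A)) NOR ((C NOR A) NOR (C NOR A))))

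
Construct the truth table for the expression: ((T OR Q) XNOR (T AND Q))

Q | T | Output
--------------
0 | 0 | 1
0 | 1 | 0
1 | 0 | 0
1 | 1 | 1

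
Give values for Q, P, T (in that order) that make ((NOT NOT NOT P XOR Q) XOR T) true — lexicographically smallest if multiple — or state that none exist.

Q=0, P=0, T=0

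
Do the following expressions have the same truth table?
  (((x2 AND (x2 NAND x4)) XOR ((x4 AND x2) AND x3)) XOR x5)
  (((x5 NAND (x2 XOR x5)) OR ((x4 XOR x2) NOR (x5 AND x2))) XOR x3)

No. Counterexample: with x3=0, x4=0, x2=0, x5=0, Expression 1 = 0 but Expression 2 = 1.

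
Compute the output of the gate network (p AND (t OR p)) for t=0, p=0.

Substituting: (0 AND (0 OR 0))
= 0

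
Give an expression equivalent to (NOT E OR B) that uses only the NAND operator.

(((E NAND E) NAND (E NAND E)) NAND (B NAND B))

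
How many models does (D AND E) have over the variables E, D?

Satisfying assignments: (1,1)
Count: 1 out of 4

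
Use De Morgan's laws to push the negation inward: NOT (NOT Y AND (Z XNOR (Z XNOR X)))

Y OR NOT (Z XNOR (Z XNOR X))
De Morgan's: NOT(AND of terms) = OR of negations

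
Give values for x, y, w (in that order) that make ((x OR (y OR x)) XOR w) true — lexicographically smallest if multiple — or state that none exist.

x=0, y=0, w=1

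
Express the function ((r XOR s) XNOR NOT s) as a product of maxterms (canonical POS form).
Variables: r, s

ΠM(0, 1) = (r OR s) AND (r OR NOT s)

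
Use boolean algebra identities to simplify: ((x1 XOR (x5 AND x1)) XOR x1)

By XOR self-cancellation ((E XOR v) XOR v = E):
= (x5 AND x1)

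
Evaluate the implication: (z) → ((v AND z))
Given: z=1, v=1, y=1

Antecedent (z) = 1; consequent ((v AND z)) = 1.
1 → 1 = 1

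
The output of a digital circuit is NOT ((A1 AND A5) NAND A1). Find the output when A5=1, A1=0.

Substituting: NOT ((0 AND 1) NAND 0)
= 0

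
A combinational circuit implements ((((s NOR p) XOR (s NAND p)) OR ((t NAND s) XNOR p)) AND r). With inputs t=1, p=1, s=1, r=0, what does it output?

Substituting: ((((1 NOR 1) XOR (1 NAND 1)) OR ((1 NAND 1) XNOR 1)) AND 0)
= 0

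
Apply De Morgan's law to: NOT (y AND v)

NOT y OR NOT v
De Morgan's: NOT(AND of terms) = OR of negations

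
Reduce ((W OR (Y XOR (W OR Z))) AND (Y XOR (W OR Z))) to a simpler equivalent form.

By absorption (E AND (E OR v) = E):
= (Y XOR (W OR Z))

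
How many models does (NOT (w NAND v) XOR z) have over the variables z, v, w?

Satisfying assignments: (0,1,1), (1,0,0), (1,0,1), (1,1,0)
Count: 4 out of 8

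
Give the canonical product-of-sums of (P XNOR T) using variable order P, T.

ΠM(1, 2) = (P OR NOT T) AND (NOT P OR T)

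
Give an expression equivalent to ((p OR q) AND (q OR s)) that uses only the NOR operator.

((((p NOR q) NOR (p NOR q)) NOR ((p NOR q) NOR (p NOR q))) NOR (((q NOR s) NOR (q NOR s)) NOR ((q NOR s) NOR (q NOR s))))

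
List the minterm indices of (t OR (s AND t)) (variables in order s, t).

Σm(1, 3) = (NOT s AND t) OR (s AND t)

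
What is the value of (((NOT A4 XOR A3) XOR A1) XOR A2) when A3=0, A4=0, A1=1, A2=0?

Substituting: (((NOT 0 XOR 0) XOR 1) XOR 0)
= 0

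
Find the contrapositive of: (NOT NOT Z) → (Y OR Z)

Contrapositive: NOT (Y OR Z) → NOT Z
Note: A statement and its contrapositive are logically equivalent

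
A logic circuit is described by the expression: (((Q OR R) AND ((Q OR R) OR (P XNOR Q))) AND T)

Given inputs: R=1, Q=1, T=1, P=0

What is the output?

Substituting: (((1 OR 1) AND ((1 OR 1) OR (0 XNOR 1))) AND 1)
= 1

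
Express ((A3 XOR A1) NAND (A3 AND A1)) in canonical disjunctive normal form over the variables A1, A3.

(NOT A1 AND NOT A3) OR (NOT A1 AND A3) OR (A1 AND NOT A3) OR (A1 AND A3)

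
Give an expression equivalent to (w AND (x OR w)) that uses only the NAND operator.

((w NAND ((x NAND x) NAND (w NAND w))) NAND (w NAND ((x NAND x) NAND (w NAND w))))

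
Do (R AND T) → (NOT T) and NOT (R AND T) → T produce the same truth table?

No, Inverse is not equivalent to original (counterexample: R=0, T=0)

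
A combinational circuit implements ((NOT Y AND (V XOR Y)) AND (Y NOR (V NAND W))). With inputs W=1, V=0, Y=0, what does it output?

Substituting: ((NOT 0 AND (0 XOR 0)) AND (0 NOR (0 NAND 1)))
= 0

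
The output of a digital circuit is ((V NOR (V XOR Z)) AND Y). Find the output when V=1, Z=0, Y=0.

Substituting: ((1 NOR (1 XOR 0)) AND 0)
= 0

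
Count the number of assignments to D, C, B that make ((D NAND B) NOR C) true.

Satisfying assignments: (1,0,1)
Count: 1 out of 8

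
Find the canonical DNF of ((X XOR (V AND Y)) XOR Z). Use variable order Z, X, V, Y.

(NOT Z AND NOT X AND V AND Y) OR (NOT Z AND X AND NOT V AND NOT Y) OR (NOT Z AND X AND NOT V AND Y) OR (NOT Z AND X AND V AND NOT Y) OR (Z AND NOT X AND NOT V AND NOT Y) OR (Z AND NOT X AND NOT V AND Y) OR (Z AND NOT X AND V AND NOT Y) OR (Z AND X AND V AND Y)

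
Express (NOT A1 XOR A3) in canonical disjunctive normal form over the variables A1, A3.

(NOT A1 AND NOT A3) OR (A1 AND A3)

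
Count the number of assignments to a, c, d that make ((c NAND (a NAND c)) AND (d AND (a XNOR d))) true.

Satisfying assignments: (1,0,1), (1,1,1)
Count: 2 out of 8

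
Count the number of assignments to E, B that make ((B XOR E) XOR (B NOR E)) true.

Satisfying assignments: (0,0), (0,1), (1,0)
Count: 3 out of 4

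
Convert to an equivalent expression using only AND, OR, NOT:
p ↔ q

(p AND q) OR (NOT p AND NOT q)
(Biconditional = both true or both false)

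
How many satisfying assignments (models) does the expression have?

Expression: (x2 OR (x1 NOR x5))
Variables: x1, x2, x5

Satisfying assignments: (0,0,0), (0,1,0), (0,1,1), (1,1,0), (1,1,1)
Count: 5 out of 8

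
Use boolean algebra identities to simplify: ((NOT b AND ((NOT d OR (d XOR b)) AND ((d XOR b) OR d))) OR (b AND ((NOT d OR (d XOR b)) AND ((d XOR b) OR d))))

By distribution ((E AND v) OR (E AND NOT v) = E) then distribution ((E OR v) AND (E OR NOT v) = E):
= (d XOR b)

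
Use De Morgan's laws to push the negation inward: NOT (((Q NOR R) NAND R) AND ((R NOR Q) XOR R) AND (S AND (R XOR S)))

NOT ((Q NOR R) NAND R) OR NOT ((R NOR Q) XOR R) OR NOT (S AND (R XOR S))
De Morgan's: NOT(AND of terms) = OR of negations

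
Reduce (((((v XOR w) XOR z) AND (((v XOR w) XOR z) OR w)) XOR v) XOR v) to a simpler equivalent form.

By XOR self-cancellation ((E XOR v) XOR v = E) then absorption (E AND (E OR v) = E):
= ((v XOR w) XOR z)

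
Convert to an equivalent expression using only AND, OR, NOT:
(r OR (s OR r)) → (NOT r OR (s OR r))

NOT (r OR (s OR r)) OR (NOT r OR (s OR r))
(Implication elimination: A → B = NOT A OR B)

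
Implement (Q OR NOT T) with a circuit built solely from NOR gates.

((Q NOR (T NOR T)) NOR (Q NOR (T NOR T)))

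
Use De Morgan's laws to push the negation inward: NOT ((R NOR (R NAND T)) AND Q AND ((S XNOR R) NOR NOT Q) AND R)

NOT (R NOR (R NAND T)) OR NOT Q OR NOT ((S XNOR R) NOR NOT Q) OR NOT R
De Morgan's: NOT(AND of terms) = OR of negations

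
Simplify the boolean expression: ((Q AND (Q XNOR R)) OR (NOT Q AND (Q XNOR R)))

By distribution ((E AND v) OR (E AND NOT v) = E):
= (Q XNOR R)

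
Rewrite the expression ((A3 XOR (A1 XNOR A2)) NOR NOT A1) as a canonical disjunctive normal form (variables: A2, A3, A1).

(NOT A2 AND NOT A3 AND A1) OR (A2 AND A3 AND A1)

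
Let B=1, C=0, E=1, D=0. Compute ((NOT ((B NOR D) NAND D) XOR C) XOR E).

Substituting: ((NOT ((1 NOR 0) NAND 0) XOR 0) XOR 1)
= 1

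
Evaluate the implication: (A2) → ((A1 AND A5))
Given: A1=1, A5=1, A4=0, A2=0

Antecedent (A2) = 0; consequent ((A1 AND A5)) = 1.
0 → 1 = 1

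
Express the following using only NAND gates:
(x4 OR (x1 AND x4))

((x4 NAND x4) NAND (((x1 NAND x4) NAND (x1 NAND x4)) NAND ((x1 NAND x4) NAND (x1 NAND x4))))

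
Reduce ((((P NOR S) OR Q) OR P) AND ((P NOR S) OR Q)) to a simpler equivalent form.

By absorption (E AND (E OR v) = E):
= ((P NOR S) OR Q)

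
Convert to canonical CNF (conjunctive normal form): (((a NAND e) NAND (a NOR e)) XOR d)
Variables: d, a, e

(d OR a OR e) AND (NOT d OR a OR NOT e) AND (NOT d OR NOT a OR e) AND (NOT d OR NOT a OR NOT e)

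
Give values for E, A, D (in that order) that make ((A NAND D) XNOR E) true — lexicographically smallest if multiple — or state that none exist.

E=0, A=1, D=1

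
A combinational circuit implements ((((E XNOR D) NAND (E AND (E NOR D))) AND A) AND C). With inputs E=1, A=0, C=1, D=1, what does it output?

Substituting: ((((1 XNOR 1) NAND (1 AND (1 NOR 1))) AND 0) AND 1)
= 0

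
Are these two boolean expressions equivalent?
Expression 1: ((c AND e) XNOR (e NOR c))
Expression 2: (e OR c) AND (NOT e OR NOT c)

Yes, they are equivalent — the two output columns agree on all 4 assignments:
e | c | Expression 1 | Expression 2
-----------------------------------
0 | 0 | 0 | 0
0 | 1 | 1 | 1
1 | 0 | 1 | 1
1 | 1 | 0 | 0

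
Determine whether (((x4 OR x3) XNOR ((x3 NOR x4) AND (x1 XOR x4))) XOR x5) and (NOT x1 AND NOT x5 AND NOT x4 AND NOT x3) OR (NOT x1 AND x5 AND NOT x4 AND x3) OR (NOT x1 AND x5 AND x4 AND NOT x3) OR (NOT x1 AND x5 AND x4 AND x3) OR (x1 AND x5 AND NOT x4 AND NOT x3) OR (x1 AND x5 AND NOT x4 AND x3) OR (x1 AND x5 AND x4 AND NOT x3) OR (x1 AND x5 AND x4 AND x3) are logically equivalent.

Yes, they are equivalent — the two output columns agree on all 16 assignments:
x1 | x5 | x4 | x3 | Expression 1 | Expression 2
-----------------------------------------------
0 | 0 | 0 | 0 | 1 | 1
0 | 0 | 0 | 1 | 0 | 0
0 | 0 | 1 | 0 | 0 | 0
0 | 0 | 1 | 1 | 0 | 0
0 | 1 | 0 | 0 | 0 | 0
0 | 1 | 0 | 1 | 1 | 1
0 | 1 | 1 | 0 | 1 | 1
0 | 1 | 1 | 1 | 1 | 1
1 | 0 | 0 | 0 | 0 | 0
1 | 0 | 0 | 1 | 0 | 0
1 | 0 | 1 | 0 | 0 | 0
1 | 0 | 1 | 1 | 0 | 0
1 | 1 | 0 | 0 | 1 | 1
1 | 1 | 0 | 1 | 1 | 1
1 | 1 | 1 | 0 | 1 | 1
1 | 1 | 1 | 1 | 1 | 1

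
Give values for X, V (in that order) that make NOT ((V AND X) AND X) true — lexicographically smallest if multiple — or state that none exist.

X=0, V=0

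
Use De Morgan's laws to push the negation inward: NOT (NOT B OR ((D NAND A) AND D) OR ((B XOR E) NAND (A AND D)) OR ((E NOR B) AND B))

B AND NOT ((D NAND A) AND D) AND NOT ((B XOR E) NAND (A AND D)) AND NOT ((E NOR B) AND B)
De Morgan's: NOT(OR of terms) = AND of negations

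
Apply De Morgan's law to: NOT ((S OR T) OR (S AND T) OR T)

NOT (S OR T) AND NOT (S AND T) AND NOT T
De Morgan's: NOT(OR of terms) = AND of negations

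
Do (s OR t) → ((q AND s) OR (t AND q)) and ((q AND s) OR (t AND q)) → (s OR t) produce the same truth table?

No, Converse is not equivalent to original (counterexample: q=0, t=0, s=1)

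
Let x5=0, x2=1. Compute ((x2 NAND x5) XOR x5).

Substituting: ((1 NAND 0) XOR 0)
= 1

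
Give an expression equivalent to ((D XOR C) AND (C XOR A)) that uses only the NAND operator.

((((D NAND (D NAND C)) NAND (C NAND (D NAND C))) NAND ((C NAND (C NAND A)) NAND (A NAND (C NAND A)))) NAND (((D NAND (D NAND C)) NAND (C NAND (D NAND C))) NAND ((C NAND (C NAND A)) NAND (A NAND (C NAND A)))))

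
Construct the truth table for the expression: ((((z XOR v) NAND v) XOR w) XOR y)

w | z | v | y | Output
----------------------
0 | 0 | 0 | 0 | 1
0 | 0 | 0 | 1 | 0
0 | 0 | 1 | 0 | 0
0 | 0 | 1 | 1 | 1
0 | 1 | 0 | 0 | 1
0 | 1 | 0 | 1 | 0
0 | 1 | 1 | 0 | 1
0 | 1 | 1 | 1 | 0
1 | 0 | 0 | 0 | 0
1 | 0 | 0 | 1 | 1
1 | 0 | 1 | 0 | 1
1 | 0 | 1 | 1 | 0
1 | 1 | 0 | 0 | 0
1 | 1 | 0 | 1 | 1
1 | 1 | 1 | 0 | 0
1 | 1 | 1 | 1 | 1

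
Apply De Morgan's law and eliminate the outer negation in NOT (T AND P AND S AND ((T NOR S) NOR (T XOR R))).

NOT T OR NOT P OR NOT S OR NOT ((T NOR S) NOR (T XOR R))
De Morgan's: NOT(AND of terms) = OR of negations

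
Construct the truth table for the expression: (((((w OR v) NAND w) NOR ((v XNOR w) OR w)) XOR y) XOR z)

w | v | y | z | Output
----------------------
0 | 0 | 0 | 0 | 0
0 | 0 | 0 | 1 | 1
0 | 0 | 1 | 0 | 1
0 | 0 | 1 | 1 | 0
0 | 1 | 0 | 0 | 0
0 | 1 | 0 | 1 | 1
0 | 1 | 1 | 0 | 1
0 | 1 | 1 | 1 | 0
1 | 0 | 0 | 0 | 0
1 | 0 | 0 | 1 | 1
1 | 0 | 1 | 0 | 1
1 | 0 | 1 | 1 | 0
1 | 1 | 0 | 0 | 0
1 | 1 | 0 | 1 | 1
1 | 1 | 1 | 0 | 1
1 | 1 | 1 | 1 | 0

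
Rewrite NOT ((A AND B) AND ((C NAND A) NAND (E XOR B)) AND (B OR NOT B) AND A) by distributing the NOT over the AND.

NOT (A AND B) OR NOT ((C NAND A) NAND (E XOR B)) OR NOT (B OR NOT B) OR NOT A
De Morgan's: NOT(AND of terms) = OR of negations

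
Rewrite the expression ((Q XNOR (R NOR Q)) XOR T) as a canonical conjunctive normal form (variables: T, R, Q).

(T OR R OR Q) AND (T OR R OR NOT Q) AND (T OR NOT R OR NOT Q) AND (NOT T OR NOT R OR Q)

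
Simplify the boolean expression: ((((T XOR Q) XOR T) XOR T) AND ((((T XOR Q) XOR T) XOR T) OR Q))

By absorption (E AND (E OR v) = E) then XOR self-cancellation ((E XOR v) XOR v = E):
= (T XOR Q)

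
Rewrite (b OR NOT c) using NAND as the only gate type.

((b NAND b) NAND ((c NAND c) NAND (c NAND c)))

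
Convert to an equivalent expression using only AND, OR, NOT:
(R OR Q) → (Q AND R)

NOT (R OR Q) OR (Q AND R)
(Implication elimination: A → B = NOT A OR B)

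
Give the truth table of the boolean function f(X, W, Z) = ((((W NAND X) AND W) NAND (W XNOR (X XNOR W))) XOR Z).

X | W | Z | Output
------------------
0 | 0 | 0 | 1
0 | 0 | 1 | 0
0 | 1 | 0 | 1
0 | 1 | 1 | 0
1 | 0 | 0 | 1
1 | 0 | 1 | 0
1 | 1 | 0 | 1
1 | 1 | 1 | 0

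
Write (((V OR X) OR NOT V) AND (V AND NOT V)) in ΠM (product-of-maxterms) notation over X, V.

ΠM(0, 1, 2, 3) = (X OR V) AND (X OR NOT V) AND (NOT X OR V) AND (NOT X OR NOT V)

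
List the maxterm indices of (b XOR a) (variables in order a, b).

ΠM(0, 3) = (a OR b) AND (NOT a OR NOT b)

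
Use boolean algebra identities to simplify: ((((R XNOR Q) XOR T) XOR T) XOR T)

By XOR self-cancellation ((E XOR v) XOR v = E):
= ((R XNOR Q) XOR T)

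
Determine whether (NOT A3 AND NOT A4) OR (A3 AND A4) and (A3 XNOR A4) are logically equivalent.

Yes, they are equivalent — the two output columns agree on all 4 assignments:
A3 | A4 | Expression 1 | Expression 2
-------------------------------------
0 | 0 | 1 | 1
0 | 1 | 0 | 0
1 | 0 | 0 | 0
1 | 1 | 1 | 1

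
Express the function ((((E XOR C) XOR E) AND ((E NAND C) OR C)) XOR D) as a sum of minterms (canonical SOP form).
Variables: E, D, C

Σm(1, 2, 5, 6) = (NOT E AND NOT D AND C) OR (NOT E AND D AND NOT C) OR (E AND NOT D AND C) OR (E AND D AND NOT C)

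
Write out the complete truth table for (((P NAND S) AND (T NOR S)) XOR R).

P | T | S | R | Output
----------------------
0 | 0 | 0 | 0 | 1
0 | 0 | 0 | 1 | 0
0 | 0 | 1 | 0 | 0
0 | 0 | 1 | 1 | 1
0 | 1 | 0 | 0 | 0
0 | 1 | 0 | 1 | 1
0 | 1 | 1 | 0 | 0
0 | 1 | 1 | 1 | 1
1 | 0 | 0 | 0 | 1
1 | 0 | 0 | 1 | 0
1 | 0 | 1 | 0 | 0
1 | 0 | 1 | 1 | 1
1 | 1 | 0 | 0 | 0
1 | 1 | 0 | 1 | 1
1 | 1 | 1 | 0 | 0
1 | 1 | 1 | 1 | 1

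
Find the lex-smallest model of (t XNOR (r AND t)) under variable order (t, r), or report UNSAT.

t=0, r=0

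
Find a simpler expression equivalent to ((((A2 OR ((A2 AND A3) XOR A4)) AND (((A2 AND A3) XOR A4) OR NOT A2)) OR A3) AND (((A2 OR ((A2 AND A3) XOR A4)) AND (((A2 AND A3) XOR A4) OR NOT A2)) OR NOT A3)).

By distribution ((E OR v) AND (E OR NOT v) = E) then distribution ((E OR v) AND (E OR NOT v) = E):
= ((A2 AND A3) XOR A4)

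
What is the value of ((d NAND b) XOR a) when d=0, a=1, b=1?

Substituting: ((0 NAND 1) XOR 1)
= 0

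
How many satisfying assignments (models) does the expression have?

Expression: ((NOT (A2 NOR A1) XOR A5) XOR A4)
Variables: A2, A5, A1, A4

Satisfying assignments: (0,0,0,1), (0,0,1,0), (0,1,0,0), (0,1,1,1), (1,0,0,0), (1,0,1,0), (1,1,0,1), (1,1,1,1)
Count: 8 out of 16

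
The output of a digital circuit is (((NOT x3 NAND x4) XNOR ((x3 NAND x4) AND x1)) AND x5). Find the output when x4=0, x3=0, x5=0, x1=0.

Substituting: (((NOT 0 NAND 0) XNOR ((0 NAND 0) AND 0)) AND 0)
= 0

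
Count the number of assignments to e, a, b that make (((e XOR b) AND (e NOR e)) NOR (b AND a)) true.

Satisfying assignments: (0,0,0), (0,1,0), (1,0,0), (1,0,1), (1,1,0)
Count: 5 out of 8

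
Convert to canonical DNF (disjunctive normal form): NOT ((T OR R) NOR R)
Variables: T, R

(NOT T AND R) OR (T AND NOT R) OR (T AND R)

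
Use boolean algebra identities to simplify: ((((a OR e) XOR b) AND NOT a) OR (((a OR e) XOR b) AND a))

By distribution ((E AND v) OR (E AND NOT v) = E):
= ((a OR e) XOR b)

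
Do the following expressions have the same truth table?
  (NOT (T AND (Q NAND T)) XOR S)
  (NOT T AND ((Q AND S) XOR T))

No. Counterexample: with S=0, Q=0, T=0, Expression 1 = 1 but Expression 2 = 0.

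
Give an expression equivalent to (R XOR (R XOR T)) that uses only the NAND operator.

((R NAND (R NAND ((R NAND (R NAND T)) NAND (T NAND (R NAND T))))) NAND (((R NAND (R NAND T)) NAND (T NAND (R NAND T))) NAND (R NAND ((R NAND (R NAND T)) NAND (T NAND (R NAND T))))))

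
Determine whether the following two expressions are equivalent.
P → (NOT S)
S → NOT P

Yes, Contrapositive is always equivalent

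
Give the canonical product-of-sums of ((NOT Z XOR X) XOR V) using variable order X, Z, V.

ΠM(1, 2, 4, 7) = (X OR Z OR NOT V) AND (X OR NOT Z OR V) AND (NOT X OR Z OR V) AND (NOT X OR NOT Z OR NOT V)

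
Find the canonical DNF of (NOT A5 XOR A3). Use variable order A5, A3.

(NOT A5 AND NOT A3) OR (A5 AND A3)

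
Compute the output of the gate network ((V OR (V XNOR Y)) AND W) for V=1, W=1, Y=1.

Substituting: ((1 OR (1 XNOR 1)) AND 1)
= 1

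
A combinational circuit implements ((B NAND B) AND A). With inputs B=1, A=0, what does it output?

Substituting: ((1 NAND 1) AND 0)
= 0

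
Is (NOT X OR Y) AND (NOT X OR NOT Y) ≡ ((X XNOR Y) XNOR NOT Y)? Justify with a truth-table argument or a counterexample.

Yes, they are equivalent — the two output columns agree on all 4 assignments:
X | Y | Expression 1 | Expression 2
-----------------------------------
0 | 0 | 1 | 1
0 | 1 | 1 | 1
1 | 0 | 0 | 0
1 | 1 | 0 | 0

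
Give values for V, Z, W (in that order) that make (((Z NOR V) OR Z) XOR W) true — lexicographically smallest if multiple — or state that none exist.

V=0, Z=0, W=0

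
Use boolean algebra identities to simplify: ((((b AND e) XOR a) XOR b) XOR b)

By XOR self-cancellation ((E XOR v) XOR v = E):
= ((b AND e) XOR a)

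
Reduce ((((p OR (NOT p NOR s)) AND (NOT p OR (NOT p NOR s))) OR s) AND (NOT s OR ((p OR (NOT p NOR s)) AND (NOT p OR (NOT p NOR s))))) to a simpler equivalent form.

By distribution ((E OR v) AND (E OR NOT v) = E) then distribution ((E OR v) AND (E OR NOT v) = E):
= (NOT p NOR s)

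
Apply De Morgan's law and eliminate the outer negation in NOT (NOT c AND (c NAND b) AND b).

c OR NOT (c NAND b) OR NOT b
De Morgan's: NOT(AND of terms) = OR of negations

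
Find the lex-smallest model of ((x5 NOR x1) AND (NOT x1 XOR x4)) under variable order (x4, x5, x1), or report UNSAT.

x4=0, x5=0, x1=0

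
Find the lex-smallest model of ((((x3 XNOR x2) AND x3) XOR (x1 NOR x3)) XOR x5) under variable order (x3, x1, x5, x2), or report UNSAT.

x3=0, x1=0, x5=0, x2=0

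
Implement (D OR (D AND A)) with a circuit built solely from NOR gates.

((D NOR ((D NOR D) NOR (A NOR A))) NOR (D NOR ((D NOR D) NOR (A NOR A))))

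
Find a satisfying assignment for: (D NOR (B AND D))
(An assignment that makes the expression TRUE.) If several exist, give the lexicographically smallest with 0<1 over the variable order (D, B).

D=0, B=0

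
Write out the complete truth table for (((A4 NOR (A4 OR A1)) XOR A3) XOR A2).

A1 | A3 | A4 | A2 | Output
--------------------------
0 | 0 | 0 | 0 | 1
0 | 0 | 0 | 1 | 0
0 | 0 | 1 | 0 | 0
0 | 0 | 1 | 1 | 1
0 | 1 | 0 | 0 | 0
0 | 1 | 0 | 1 | 1
0 | 1 | 1 | 0 | 1
0 | 1 | 1 | 1 | 0
1 | 0 | 0 | 0 | 0
1 | 0 | 0 | 1 | 1
1 | 0 | 1 | 0 | 0
1 | 0 | 1 | 1 | 1
1 | 1 | 0 | 0 | 1
1 | 1 | 0 | 1 | 0
1 | 1 | 1 | 0 | 1
1 | 1 | 1 | 1 | 0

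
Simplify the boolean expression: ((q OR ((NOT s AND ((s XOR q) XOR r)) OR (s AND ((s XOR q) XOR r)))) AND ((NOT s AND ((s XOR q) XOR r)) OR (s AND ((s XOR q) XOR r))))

By absorption (E AND (E OR v) = E) then distribution ((E AND v) OR (E AND NOT v) = E):
= ((s XOR q) XOR r)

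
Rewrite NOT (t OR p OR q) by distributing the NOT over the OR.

NOT t AND NOT p AND NOT q
De Morgan's: NOT(OR of terms) = AND of negations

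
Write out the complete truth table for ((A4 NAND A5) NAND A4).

A4 | A5 | Output
----------------
0 | 0 | 1
0 | 1 | 1
1 | 0 | 0
1 | 1 | 1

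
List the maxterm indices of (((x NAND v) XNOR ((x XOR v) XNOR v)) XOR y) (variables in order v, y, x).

ΠM(1, 2, 6, 7) = (v OR y OR NOT x) AND (v OR NOT y OR x) AND (NOT v OR NOT y OR x) AND (NOT v OR NOT y OR NOT x)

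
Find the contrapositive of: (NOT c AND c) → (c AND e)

Contrapositive: NOT (c AND e) → NOT (NOT c AND c)
Note: A statement and its contrapositive are logically equivalent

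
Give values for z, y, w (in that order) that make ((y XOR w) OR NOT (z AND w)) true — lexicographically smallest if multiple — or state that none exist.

z=0, y=0, w=0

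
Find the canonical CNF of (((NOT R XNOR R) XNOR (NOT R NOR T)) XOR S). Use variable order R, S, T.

(R OR NOT S OR T) AND (R OR NOT S OR NOT T) AND (NOT R OR S OR T) AND (NOT R OR NOT S OR NOT T)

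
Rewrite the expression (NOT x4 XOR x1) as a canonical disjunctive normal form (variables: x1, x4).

(NOT x1 AND NOT x4) OR (x1 AND x4)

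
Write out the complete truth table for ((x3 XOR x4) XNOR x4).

x4 | x3 | Output
----------------
0 | 0 | 1
0 | 1 | 0
1 | 0 | 1
1 | 1 | 0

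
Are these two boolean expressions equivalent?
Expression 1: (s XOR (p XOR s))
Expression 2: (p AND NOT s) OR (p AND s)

Yes, they are equivalent — the two output columns agree on all 4 assignments:
p | s | Expression 1 | Expression 2
-----------------------------------
0 | 0 | 0 | 0
0 | 1 | 0 | 0
1 | 0 | 1 | 1
1 | 1 | 1 | 1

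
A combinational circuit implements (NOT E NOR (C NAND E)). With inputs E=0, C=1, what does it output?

Substituting: (NOT 0 NOR (1 NAND 0))
= 0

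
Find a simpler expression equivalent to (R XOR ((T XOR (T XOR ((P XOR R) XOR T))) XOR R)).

By XOR self-cancellation ((E XOR v) XOR v = E) then XOR self-cancellation ((E XOR v) XOR v = E):
= ((P XOR R) XOR T)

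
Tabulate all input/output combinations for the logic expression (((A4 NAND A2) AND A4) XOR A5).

A5 | A2 | A4 | Output
---------------------
0 | 0 | 0 | 0
0 | 0 | 1 | 1
0 | 1 | 0 | 0
0 | 1 | 1 | 0
1 | 0 | 0 | 1
1 | 0 | 1 | 0
1 | 1 | 0 | 1
1 | 1 | 1 | 1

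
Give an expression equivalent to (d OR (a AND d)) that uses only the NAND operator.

((d NAND d) NAND (((a NAND d) NAND (a NAND d)) NAND ((a NAND d) NAND (a NAND d))))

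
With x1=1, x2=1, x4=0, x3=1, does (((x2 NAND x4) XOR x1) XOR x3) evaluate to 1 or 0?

Substituting: (((1 NAND 0) XOR 1) XOR 1)
= 1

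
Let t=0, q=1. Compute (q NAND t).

Substituting: (1 NAND 0)
= 1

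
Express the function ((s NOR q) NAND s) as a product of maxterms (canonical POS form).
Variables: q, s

ΠM() = TRUE (no maxterms)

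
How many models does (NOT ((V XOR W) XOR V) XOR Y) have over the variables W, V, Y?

Satisfying assignments: (0,0,0), (0,1,0), (1,0,1), (1,1,1)
Count: 4 out of 8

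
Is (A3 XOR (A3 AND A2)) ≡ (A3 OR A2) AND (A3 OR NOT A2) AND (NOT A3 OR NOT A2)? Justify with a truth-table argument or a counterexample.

Yes, they are equivalent — the two output columns agree on all 4 assignments:
A3 | A2 | Expression 1 | Expression 2
-------------------------------------
0 | 0 | 0 | 0
0 | 1 | 0 | 0
1 | 0 | 1 | 1
1 | 1 | 0 | 0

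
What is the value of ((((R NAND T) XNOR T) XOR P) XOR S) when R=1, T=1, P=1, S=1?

Substituting: ((((1 NAND 1) XNOR 1) XOR 1) XOR 1)
= 0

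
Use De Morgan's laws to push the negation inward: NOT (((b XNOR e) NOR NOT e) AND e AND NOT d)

NOT ((b XNOR e) NOR NOT e) OR NOT e OR d
De Morgan's: NOT(AND of terms) = OR of negations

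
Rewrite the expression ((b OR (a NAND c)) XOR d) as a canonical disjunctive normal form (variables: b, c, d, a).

(NOT b AND NOT c AND NOT d AND NOT a) OR (NOT b AND NOT c AND NOT d AND a) OR (NOT b AND c AND NOT d AND NOT a) OR (NOT b AND c AND d AND a) OR (b AND NOT c AND NOT d AND NOT a) OR (b AND NOT c AND NOT d AND a) OR (b AND c AND NOT d AND NOT a) OR (b AND c AND NOT d AND a)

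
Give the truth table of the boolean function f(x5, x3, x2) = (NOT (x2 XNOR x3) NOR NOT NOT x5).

x5 | x3 | x2 | Output
---------------------
0 | 0 | 0 | 1
0 | 0 | 1 | 0
0 | 1 | 0 | 0
0 | 1 | 1 | 1
1 | 0 | 0 | 0
1 | 0 | 1 | 0
1 | 1 | 0 | 0
1 | 1 | 1 | 0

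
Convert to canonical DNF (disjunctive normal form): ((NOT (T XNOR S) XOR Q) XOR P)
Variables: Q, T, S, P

(NOT Q AND NOT T AND NOT S AND P) OR (NOT Q AND NOT T AND S AND NOT P) OR (NOT Q AND T AND NOT S AND NOT P) OR (NOT Q AND T AND S AND P) OR (Q AND NOT T AND NOT S AND NOT P) OR (Q AND NOT T AND S AND P) OR (Q AND T AND NOT S AND P) OR (Q AND T AND S AND NOT P)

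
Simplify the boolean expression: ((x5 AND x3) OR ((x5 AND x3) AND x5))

By absorption (E OR (E AND v) = E):
= (x5 AND x3)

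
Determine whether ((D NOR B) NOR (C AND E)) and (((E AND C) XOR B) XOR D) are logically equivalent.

No. Counterexample: with B=0, C=1, E=1, D=0, Expression 1 = 0 but Expression 2 = 1.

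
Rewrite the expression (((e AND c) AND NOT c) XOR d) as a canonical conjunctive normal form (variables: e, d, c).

(e OR d OR c) AND (e OR d OR NOT c) AND (NOT e OR d OR c) AND (NOT e OR d OR NOT c)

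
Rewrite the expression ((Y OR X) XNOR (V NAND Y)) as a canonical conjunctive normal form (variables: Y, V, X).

(Y OR V OR X) AND (Y OR NOT V OR X) AND (NOT Y OR NOT V OR X) AND (NOT Y OR NOT V OR NOT X)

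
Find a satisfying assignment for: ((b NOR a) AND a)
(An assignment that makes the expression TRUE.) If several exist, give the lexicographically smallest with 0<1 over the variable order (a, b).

UNSATISFIABLE - no assignment makes this expression true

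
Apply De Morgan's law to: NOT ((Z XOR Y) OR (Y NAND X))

NOT (Z XOR Y) AND NOT (Y NAND X)
De Morgan's: NOT(OR of terms) = AND of negations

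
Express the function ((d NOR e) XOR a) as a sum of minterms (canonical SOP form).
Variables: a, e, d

Σm(0, 5, 6, 7) = (NOT a AND NOT e AND NOT d) OR (a AND NOT e AND d) OR (a AND e AND NOT d) OR (a AND e AND d)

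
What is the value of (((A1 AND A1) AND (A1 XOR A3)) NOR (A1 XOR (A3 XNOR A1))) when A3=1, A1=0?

Substituting: (((0 AND 0) AND (0 XOR 1)) NOR (0 XOR (1 XNOR 0)))
= 1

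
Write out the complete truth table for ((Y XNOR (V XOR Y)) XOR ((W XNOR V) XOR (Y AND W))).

Y | V | W | Output
------------------
0 | 0 | 0 | 0
0 | 0 | 1 | 1
0 | 1 | 0 | 0
0 | 1 | 1 | 1
1 | 0 | 0 | 0
1 | 0 | 1 | 0
1 | 1 | 0 | 0
1 | 1 | 1 | 0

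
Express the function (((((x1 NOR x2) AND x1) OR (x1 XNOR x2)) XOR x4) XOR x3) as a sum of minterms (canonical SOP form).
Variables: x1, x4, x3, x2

Σm(0, 3, 5, 6, 9, 10, 12, 15) = (NOT x1 AND NOT x4 AND NOT x3 AND NOT x2) OR (NOT x1 AND NOT x4 AND x3 AND x2) OR (NOT x1 AND x4 AND NOT x3 AND x2) OR (NOT x1 AND x4 AND x3 AND NOT x2) OR (x1 AND NOT x4 AND NOT x3 AND x2) OR (x1 AND NOT x4 AND x3 AND NOT x2) OR (x1 AND x4 AND NOT x3 AND NOT x2) OR (x1 AND x4 AND x3 AND x2)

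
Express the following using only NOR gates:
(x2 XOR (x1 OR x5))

((((x2 NOR ((x1 NOR x5) NOR (x1 NOR x5))) NOR (x2 NOR ((x1 NOR x5) NOR (x1 NOR x5)))) NOR ((x2 NOR ((x1 NOR x5) NOR (x1 NOR x5))) NOR (x2 NOR ((x1 NOR x5) NOR (x1 NOR x5))))) NOR ((((x2 NOR x2) NOR (((x1 NOR x5) NOR (x1 NOR x5)) NOR ((x1 NOR x5) NOR (x1 NOR x5)))) NOR ((x2 NOR x2) NOR (((x1 NOR x5) NOR (x1 NOR x5)) NOR ((x1 NOR x5) NOR (x1 NOR x5))))) NOR (((x2 NOR x2) NOR (((x1 NOR x5) NOR (x1 NOR x5)) NOR ((x1 NOR x5) NOR (x1 NOR x5)))) NOR ((x2 NOR x2) NOR (((x1 NOR x5) NOR (x1 NOR x5)) NOR ((x1 NOR x5) NOR (x1 NOR x5)))))))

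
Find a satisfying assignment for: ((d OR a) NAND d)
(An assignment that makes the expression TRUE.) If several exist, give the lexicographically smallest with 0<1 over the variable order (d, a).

d=0, a=0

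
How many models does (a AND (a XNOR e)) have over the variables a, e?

Satisfying assignments: (1,1)
Count: 1 out of 4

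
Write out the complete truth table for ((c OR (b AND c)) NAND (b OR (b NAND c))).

c | b | Output
--------------
0 | 0 | 1
0 | 1 | 1
1 | 0 | 0
1 | 1 | 0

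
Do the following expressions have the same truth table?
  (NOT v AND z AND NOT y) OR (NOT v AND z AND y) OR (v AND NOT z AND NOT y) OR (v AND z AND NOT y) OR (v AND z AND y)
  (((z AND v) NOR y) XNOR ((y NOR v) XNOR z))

Yes, they are equivalent — the two output columns agree on all 8 assignments:
v | z | y | Expression 1 | Expression 2
---------------------------------------
0 | 0 | 0 | 0 | 0
0 | 0 | 1 | 0 | 0
0 | 1 | 0 | 1 | 1
0 | 1 | 1 | 1 | 1
1 | 0 | 0 | 1 | 1
1 | 0 | 1 | 0 | 0
1 | 1 | 0 | 1 | 1
1 | 1 | 1 | 1 | 1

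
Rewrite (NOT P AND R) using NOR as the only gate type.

(((P NOR P) NOR (P NOR P)) NOR (R NOR R))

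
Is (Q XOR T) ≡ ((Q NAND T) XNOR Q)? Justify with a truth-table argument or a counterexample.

No. Counterexample: with Q=0, T=1, Expression 1 = 1 but Expression 2 = 0.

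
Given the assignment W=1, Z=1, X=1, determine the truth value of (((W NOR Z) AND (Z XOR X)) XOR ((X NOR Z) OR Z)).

Substituting: (((1 NOR 1) AND (1 XOR 1)) XOR ((1 NOR 1) OR 1))
= 1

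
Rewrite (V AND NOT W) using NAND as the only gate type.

((V NAND (W NAND W)) NAND (V NAND (W NAND W)))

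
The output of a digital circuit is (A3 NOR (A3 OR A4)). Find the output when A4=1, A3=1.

Substituting: (1 NOR (1 OR 1))
= 0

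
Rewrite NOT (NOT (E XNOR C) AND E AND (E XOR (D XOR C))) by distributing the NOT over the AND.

(E XNOR C) OR NOT E OR NOT (E XOR (D XOR C))
De Morgan's: NOT(AND of terms) = OR of negations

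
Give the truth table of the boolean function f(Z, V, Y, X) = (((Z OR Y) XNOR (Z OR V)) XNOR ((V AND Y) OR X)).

Z | V | Y | X | Output
----------------------
0 | 0 | 0 | 0 | 0
0 | 0 | 0 | 1 | 1
0 | 0 | 1 | 0 | 1
0 | 0 | 1 | 1 | 0
0 | 1 | 0 | 0 | 1
0 | 1 | 0 | 1 | 0
0 | 1 | 1 | 0 | 1
0 | 1 | 1 | 1 | 1
1 | 0 | 0 | 0 | 0
1 | 0 | 0 | 1 | 1
1 | 0 | 1 | 0 | 0
1 | 0 | 1 | 1 | 1
1 | 1 | 0 | 0 | 0
1 | 1 | 0 | 1 | 1
1 | 1 | 1 | 0 | 1
1 | 1 | 1 | 1 | 1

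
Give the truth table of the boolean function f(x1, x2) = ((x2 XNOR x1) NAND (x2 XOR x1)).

x1 | x2 | Output
----------------
0 | 0 | 1
0 | 1 | 1
1 | 0 | 1
1 | 1 | 1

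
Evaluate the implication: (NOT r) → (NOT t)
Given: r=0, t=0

Antecedent (NOT r) = 1; consequent (NOT t) = 1.
1 → 1 = 1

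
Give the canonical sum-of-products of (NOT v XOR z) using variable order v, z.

Σm(0, 3) = (NOT v AND NOT z) OR (v AND z)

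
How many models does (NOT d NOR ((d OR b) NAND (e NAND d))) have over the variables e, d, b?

Satisfying assignments: (0,1,0), (0,1,1)
Count: 2 out of 8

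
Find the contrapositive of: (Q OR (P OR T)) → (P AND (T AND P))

Contrapositive: NOT (P AND (T AND P)) → NOT (Q OR (P OR T))
Note: A statement and its contrapositive are logically equivalent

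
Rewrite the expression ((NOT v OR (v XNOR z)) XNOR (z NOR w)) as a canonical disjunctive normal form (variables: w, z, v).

(NOT w AND NOT z AND NOT v) OR (w AND NOT z AND v)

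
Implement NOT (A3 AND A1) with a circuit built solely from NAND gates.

(((A3 NAND A1) NAND (A3 NAND A1)) NAND ((A3 NAND A1) NAND (A3 NAND A1)))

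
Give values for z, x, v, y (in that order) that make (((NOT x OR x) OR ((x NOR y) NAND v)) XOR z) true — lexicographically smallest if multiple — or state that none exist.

z=0, x=0, v=0, y=0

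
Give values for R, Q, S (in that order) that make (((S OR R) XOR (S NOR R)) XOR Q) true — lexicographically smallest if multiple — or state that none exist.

R=0, Q=0, S=0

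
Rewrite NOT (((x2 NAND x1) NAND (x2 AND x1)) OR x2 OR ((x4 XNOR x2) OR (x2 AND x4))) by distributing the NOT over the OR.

NOT ((x2 NAND x1) NAND (x2 AND x1)) AND NOT x2 AND NOT ((x4 XNOR x2) OR (x2 AND x4))
De Morgan's: NOT(OR of terms) = AND of negations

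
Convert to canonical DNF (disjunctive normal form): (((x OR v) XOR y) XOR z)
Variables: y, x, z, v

(NOT y AND NOT x AND NOT z AND v) OR (NOT y AND NOT x AND z AND NOT v) OR (NOT y AND x AND NOT z AND NOT v) OR (NOT y AND x AND NOT z AND v) OR (y AND NOT x AND NOT z AND NOT v) OR (y AND NOT x AND z AND v) OR (y AND x AND z AND NOT v) OR (y AND x AND z AND v)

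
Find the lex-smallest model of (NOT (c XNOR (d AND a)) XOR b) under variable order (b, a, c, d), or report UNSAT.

b=0, a=0, c=1, d=0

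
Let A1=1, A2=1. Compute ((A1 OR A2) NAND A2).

Substituting: ((1 OR 1) NAND 1)
= 0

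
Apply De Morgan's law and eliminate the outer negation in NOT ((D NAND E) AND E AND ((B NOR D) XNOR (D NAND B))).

NOT (D NAND E) OR NOT E OR NOT ((B NOR D) XNOR (D NAND B))
De Morgan's: NOT(AND of terms) = OR of negations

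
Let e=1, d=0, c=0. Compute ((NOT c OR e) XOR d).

Substituting: ((NOT 0 OR 1) XOR 0)
= 1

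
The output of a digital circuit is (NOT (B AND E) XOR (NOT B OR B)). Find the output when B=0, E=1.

Substituting: (NOT (0 AND 1) XOR (NOT 0 OR 0))
= 0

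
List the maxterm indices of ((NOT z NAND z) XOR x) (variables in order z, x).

ΠM(1, 3) = (z OR NOT x) AND (NOT z OR NOT x)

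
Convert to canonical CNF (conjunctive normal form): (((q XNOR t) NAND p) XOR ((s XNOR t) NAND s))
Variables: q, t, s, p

(q OR t OR s OR p) AND (q OR t OR NOT s OR p) AND (q OR NOT t OR s OR p) AND (q OR NOT t OR s OR NOT p) AND (NOT q OR t OR s OR p) AND (NOT q OR t OR s OR NOT p) AND (NOT q OR t OR NOT s OR p) AND (NOT q OR t OR NOT s OR NOT p) AND (NOT q OR NOT t OR s OR p) AND (NOT q OR NOT t OR NOT s OR NOT p)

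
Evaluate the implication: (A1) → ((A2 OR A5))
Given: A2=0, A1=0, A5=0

Antecedent (A1) = 0; consequent ((A2 OR A5)) = 0.
0 → 0 = 1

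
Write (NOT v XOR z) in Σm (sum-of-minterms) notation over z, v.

Σm(0, 3) = (NOT z AND NOT v) OR (z AND v)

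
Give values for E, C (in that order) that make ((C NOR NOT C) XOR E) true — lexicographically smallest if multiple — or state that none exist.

E=1, C=0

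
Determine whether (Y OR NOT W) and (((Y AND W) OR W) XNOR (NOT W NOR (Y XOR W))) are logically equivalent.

Yes, they are equivalent — the two output columns agree on all 4 assignments:
Y | W | Expression 1 | Expression 2
-----------------------------------
0 | 0 | 1 | 1
0 | 1 | 0 | 0
1 | 0 | 1 | 1
1 | 1 | 1 | 1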